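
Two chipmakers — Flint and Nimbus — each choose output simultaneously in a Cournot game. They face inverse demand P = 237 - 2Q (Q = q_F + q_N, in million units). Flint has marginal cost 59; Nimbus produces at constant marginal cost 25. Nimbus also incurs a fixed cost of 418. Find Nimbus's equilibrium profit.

Flint's profit: π_F = (237 - 2Q)q_F - (59q_F). Setting ∂π_F/∂q_F = 0: 178 - 4q_F - 2(q_N) = 0.
Nimbus's first-order condition: 212 - 4q_N - 2(q_F) = 0.
Rearranging gives the reaction functions q_F = (178 - 2q_N)/4 and q_N = (212 - 2q_F)/4.
Substituting one into the other gives q_F = 24 and q_N = 41.
Price P = 237 - 2·65 = 107.
Nimbus's profit: (107 - 25)·41 - 418 = 2944.

2944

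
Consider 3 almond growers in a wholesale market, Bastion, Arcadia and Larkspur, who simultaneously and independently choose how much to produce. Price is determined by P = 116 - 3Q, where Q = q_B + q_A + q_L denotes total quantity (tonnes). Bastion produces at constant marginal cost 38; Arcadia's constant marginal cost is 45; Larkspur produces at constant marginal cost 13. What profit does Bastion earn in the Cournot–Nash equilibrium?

75

Bastion's profit: π_B = (116 - 3Q)q_B - (38q_B). Setting ∂π_B/∂q_B = 0: 78 - 6q_B - 3(q_A + q_L) = 0.
Arcadia's first-order condition: 71 - 6q_A - 3(q_B + q_L) = 0.
Larkspur's profit: π_L = (116 - 3Q)q_L - (13q_L). Setting ∂π_L/∂q_L = 0: 103 - 6q_L - 3(q_B + q_A) = 0.
Summing all 3 equations gives 252 − 12Q = 0, hence Q = 21.
Back-substituting: q_B = (78 − 63)/3 = 5, q_A = (71 − 63)/3 = 8/3, q_L = (103 − 63)/3 = 40/3.
Price P = 116 - 3·21 = 53.
Bastion's profit: (53 - 38)·5 = 75.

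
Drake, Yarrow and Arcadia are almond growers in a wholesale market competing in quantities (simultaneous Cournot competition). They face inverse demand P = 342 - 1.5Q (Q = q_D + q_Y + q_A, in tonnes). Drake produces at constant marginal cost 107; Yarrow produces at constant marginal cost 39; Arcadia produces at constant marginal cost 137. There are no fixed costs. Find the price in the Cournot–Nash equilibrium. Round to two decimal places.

156.25

Drake's profit: π_D = (342 - 1.5Q)q_D - (107q_D). Setting ∂π_D/∂q_D = 0: 235 - 3q_D - (3/2)(q_Y + q_A) = 0.
Yarrow's profit: π_Y = (342 - 1.5Q)q_Y - (39q_Y). Setting ∂π_Y/∂q_Y = 0: 303 - 3q_Y - (3/2)(q_D + q_A) = 0.
Arcadia's profit: π_A = (342 - 1.5Q)q_A - (137q_A). Setting ∂π_A/∂q_A = 0: 205 - 3q_A - (3/2)(q_D + q_Y) = 0.
Adding the 3 conditions: 743 − 3Q − 3Q = 0, i.e. Q = 743/6.
Back-substituting: q_D = (235 − 743/4)/(3/2) = 197/6, q_Y = (303 − 743/4)/(3/2) = 469/6, q_A = (205 − 743/4)/(3/2) = 77/6.
Total output Q = 743/6, so price P = 342 - (3/2)·(743/6) = 625/4.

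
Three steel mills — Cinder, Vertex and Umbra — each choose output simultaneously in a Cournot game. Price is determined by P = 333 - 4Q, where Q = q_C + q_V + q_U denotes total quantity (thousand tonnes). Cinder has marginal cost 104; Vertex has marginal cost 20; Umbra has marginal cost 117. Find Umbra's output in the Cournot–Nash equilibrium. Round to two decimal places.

Cinder's profit: π_C = (333 - 4Q)q_C - (104q_C). Setting ∂π_C/∂q_C = 0: 229 - 8q_C - 4(q_V + q_U) = 0.
Vertex's profit: π_V = (333 - 4Q)q_V - (20q_V). Setting ∂π_V/∂q_V = 0: 313 - 8q_V - 4(q_C + q_U) = 0.
Umbra's first-order condition: 216 - 8q_U - 4(q_C + q_V) = 0.
Adding the 3 first-order conditions: 758 − 16Q = 0, so Q = 379/8.
Back-substituting: q_C = (229 − 379/2)/4 = 79/8, q_V = (313 − 379/2)/4 = 247/8, q_U = (216 − 379/2)/4 = 53/8.

6.63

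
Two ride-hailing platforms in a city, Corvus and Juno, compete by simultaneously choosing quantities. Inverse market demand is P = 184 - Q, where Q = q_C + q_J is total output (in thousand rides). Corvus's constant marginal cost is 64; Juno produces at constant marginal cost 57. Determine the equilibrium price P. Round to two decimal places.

Corvus's profit: π_C = (184 - Q)q_C - (64q_C). Setting ∂π_C/∂q_C = 0: 120 - 2q_C - (q_J) = 0.
Juno's first-order condition: 127 - 2q_J - (q_C) = 0.
Best responses: q_C = (120 - q_J)/2, q_J = (127 - q_C)/2.
Solving the pair: q_C = 113/3, q_J = 134/3.
Total output Q = 247/3, so price P = 184 - 247/3 = 305/3.

101.67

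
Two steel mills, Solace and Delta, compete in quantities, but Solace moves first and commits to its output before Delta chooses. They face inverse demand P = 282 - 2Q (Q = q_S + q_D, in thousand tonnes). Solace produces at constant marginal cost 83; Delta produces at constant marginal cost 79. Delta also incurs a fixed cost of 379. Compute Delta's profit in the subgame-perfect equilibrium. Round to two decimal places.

1012.28

Solve by backward induction. Given q_S, the follower Delta maximises π_D = (282 - 2q_S - 2q_D)q_D - 79q_D.
Follower FOC: 203 - 2q_S - 4q_D = 0, so q_D(q_S) = (203 - 2q_S)/4.
The leader anticipates this reaction. Substituting into P = 282 - 2Q gives P = 361/2 - q_S, so π_S = (361/2 - q_S)q_S - 83q_S.
Maximising: ∂π_S/∂q_S = 195/2 - 2q_S = 0, giving q_S = 195/4.
Then q_D = (203 - 2·(195/4))/4 = 211/8.
Price P = 282 - 2·(601/8) = 527/4.
Delta's profit: (527/4 - 79)·(211/8) - 379 = 1012.2813.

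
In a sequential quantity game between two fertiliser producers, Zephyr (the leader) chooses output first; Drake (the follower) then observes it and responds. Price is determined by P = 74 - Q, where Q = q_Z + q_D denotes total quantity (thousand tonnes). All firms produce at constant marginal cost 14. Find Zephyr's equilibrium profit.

450

Solve by backward induction. Given q_Z, the follower Drake maximises π_D = (74 - q_Z - q_D)q_D - 14q_D.
Follower FOC: 60 - q_Z - 2q_D = 0, so q_D(q_Z) = (60 - q_Z)/2.
The leader anticipates this reaction. Substituting into P = 74 - Q gives P = 44 - (1/2)q_Z, so π_Z = (44 - (1/2)q_Z)q_Z - 14q_Z.
Maximising: ∂π_Z/∂q_Z = 30 - q_Z = 0, giving q_Z = 30.
Then q_D = (60 - 30)/2 = 15.
Price P = 74 - 45 = 29.
Zephyr's profit: (29 - 14)·30 = 450.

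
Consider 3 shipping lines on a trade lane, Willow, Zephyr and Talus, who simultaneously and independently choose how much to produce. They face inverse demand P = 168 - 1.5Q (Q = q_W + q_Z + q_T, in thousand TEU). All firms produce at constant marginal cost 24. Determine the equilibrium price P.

Each firm earns π_i = (168 - 1.5Q)q_i - 24q_i.
First-order condition (treating rivals' output as given): 144 - 3q_i - (3/2)·Σ_{j≠i} q_j = 0.
By symmetry each firm produces the same amount; substituting Σ_{j≠i} q_j = 2q_i yields q_i = 144/6 = 24.
Total output Q = 72, so price P = 168 - (3/2)·72 = 60.

60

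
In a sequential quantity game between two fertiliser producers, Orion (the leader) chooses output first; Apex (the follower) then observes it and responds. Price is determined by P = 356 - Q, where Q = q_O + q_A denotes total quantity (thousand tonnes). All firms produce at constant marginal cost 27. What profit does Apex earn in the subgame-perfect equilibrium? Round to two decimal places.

6765.06

Solve by backward induction. Given q_O, the follower Apex maximises π_A = (356 - q_O - q_A)q_A - 27q_A.
∂π_A/∂q_A = 329 - q_O - 2q_A = 0 gives the reaction function q_A = (329 - q_O)/2.
Orion substitutes q_A(q_O) into its own profit: π_O = q_O(356 - q_O - (329 - q_O)/2) - 27q_O = (383/2 - (1/2)q_O)q_O - 27q_O.
The leader's first-order condition 329/2 - q_O = 0 yields q_O = 329/2.
Then q_A = (329 - 329/2)/2 = 329/4.
Price P = 356 - 987/4 = 437/4.
Apex's profit: (437/4 - 27)·(329/4) = 6765.0625.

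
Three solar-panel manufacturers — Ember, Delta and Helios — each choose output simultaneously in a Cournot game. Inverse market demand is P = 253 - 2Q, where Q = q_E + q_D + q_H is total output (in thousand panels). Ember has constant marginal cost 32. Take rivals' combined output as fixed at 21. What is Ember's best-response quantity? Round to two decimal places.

With rivals' combined output fixed at 21, Ember's profit is π_E = (253 - 2·21 - 2q_E)q_E - (32q_E) = (211 - 2q_E)q_E - (32q_E).
∂π_E/∂q_E = 179 - 4q_E = 0, so q_E = 179/4.

44.75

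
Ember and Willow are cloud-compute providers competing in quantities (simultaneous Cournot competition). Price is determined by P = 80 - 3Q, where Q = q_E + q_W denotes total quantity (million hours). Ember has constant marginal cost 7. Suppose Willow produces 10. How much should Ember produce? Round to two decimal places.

With the rival's output fixed at 10, Ember's profit is π_E = (80 - 3·10 - 3q_E)q_E - (7q_E) = (50 - 3q_E)q_E - (7q_E).
∂π_E/∂q_E = 43 - 6q_E = 0, so q_E = 43/6.

7.17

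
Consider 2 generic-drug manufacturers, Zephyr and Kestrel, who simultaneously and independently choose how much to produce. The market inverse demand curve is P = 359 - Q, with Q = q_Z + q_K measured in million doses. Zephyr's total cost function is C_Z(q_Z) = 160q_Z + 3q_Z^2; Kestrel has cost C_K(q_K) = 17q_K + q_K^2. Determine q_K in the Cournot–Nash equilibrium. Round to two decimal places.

Zephyr's profit: π_Z = (359 - Q)q_Z - (160q_Z + 3q_Z²). Setting ∂π_Z/∂q_Z = 0: 199 - 8q_Z - (q_K) = 0.
Kestrel's first-order condition: 342 - 4q_K - (q_Z) = 0.
Rearranging gives the reaction functions q_Z = (199 - q_K)/8 and q_K = (342 - q_Z)/4.
Solving the pair: q_Z = 454/31, q_K = 81.8387.

81.84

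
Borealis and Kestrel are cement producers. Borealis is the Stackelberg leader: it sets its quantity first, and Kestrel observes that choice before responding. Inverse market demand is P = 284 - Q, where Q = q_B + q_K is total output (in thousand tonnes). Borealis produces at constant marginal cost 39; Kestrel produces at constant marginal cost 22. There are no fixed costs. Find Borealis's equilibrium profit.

Solve by backward induction. Given q_B, the follower Kestrel maximises π_K = (284 - q_B - q_K)q_K - 22q_K.
Follower FOC: 262 - q_B - 2q_K = 0, so q_K(q_B) = (262 - q_B)/2.
Borealis substitutes q_K(q_B) into its own profit: π_B = q_B(284 - q_B - (262 - q_B)/2) - 39q_B = (153 - (1/2)q_B)q_B - 39q_B.
Leader FOC: 114 - q_B = 0, so q_B = 114.
Then q_K = (262 - 114)/2 = 74.
Price P = 284 - 188 = 96.
Borealis's profit: (96 - 39)·114 = 6498.

6498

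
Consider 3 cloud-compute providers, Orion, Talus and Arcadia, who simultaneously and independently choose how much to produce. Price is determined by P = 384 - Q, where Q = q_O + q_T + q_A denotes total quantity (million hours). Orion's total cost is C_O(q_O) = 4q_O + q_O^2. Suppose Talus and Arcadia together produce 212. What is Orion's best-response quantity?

With rivals' combined output fixed at 212, Orion's profit is π_O = (384 - 212 - q_O)q_O - (4q_O + q_O²) = (172 - q_O)q_O - (4q_O + q_O²).
∂π_O/∂q_O = 168 - 4q_O = 0, so q_O = 42.

42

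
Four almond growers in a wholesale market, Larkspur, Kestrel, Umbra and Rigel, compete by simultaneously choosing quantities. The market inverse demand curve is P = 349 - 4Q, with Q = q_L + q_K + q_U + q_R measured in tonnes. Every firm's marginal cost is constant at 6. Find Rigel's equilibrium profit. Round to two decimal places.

1176.49

Each firm earns π_i = (349 - 4Q)q_i - 6q_i.
Setting ∂π_i/∂q_i = 0 with rivals' quantities fixed: 343 - 8q_i - 4·Σ_{j≠i} q_j = 0.
By symmetry each firm produces the same amount; substituting Σ_{j≠i} q_j = 3q_i yields q_i = 343/20.
Price P = 349 - 4·(343/5) = 373/5.
Rigel's profit: (373/5 - 6)·(343/20) = 1176.4900.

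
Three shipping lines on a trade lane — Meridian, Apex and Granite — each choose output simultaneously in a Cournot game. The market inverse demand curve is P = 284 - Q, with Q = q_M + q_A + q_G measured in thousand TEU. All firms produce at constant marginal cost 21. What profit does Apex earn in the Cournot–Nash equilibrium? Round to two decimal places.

4323.06

A representative firm's profit is π_i = q_i(284 - Q) - 21q_i.
First-order condition (treating rivals' output as given): 263 - 2q_i - Σ_{j≠i} q_j = 0.
With identical firms every q_j equals q_i, so Σ_{j≠i} q_j = 2q_i and 263 = 4q_i, giving q_i = 263/4.
Price P = 284 - 789/4 = 347/4.
Apex's profit: (347/4 - 21)·(263/4) = 4323.0625.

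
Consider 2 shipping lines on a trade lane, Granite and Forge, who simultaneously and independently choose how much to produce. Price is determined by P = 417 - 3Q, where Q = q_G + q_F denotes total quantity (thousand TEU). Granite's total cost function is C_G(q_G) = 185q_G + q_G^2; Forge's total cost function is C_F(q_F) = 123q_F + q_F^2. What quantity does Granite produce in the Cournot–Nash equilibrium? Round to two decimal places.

Granite's profit: π_G = (417 - 3Q)q_G - (185q_G + q_G²). Setting ∂π_G/∂q_G = 0: 232 - 8q_G - 3(q_F) = 0.
Forge's first-order condition: 294 - 8q_F - 3(q_G) = 0.
So q_G = (232 - 3q_F)/8 and q_F = (294 - 3q_G)/8.
Solving the pair: q_G = 974/55, q_F = 1656/55.

17.71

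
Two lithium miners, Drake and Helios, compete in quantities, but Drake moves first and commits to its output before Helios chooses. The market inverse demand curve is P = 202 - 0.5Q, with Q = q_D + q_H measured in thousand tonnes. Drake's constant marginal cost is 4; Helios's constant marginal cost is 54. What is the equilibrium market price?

66

The follower Helios best-responds to any q_D: π_H = (202 - 0.5Q)q_H - 54q_H.
Setting the follower's marginal profit to zero, 148 - (1/2)q_D - q_H = 0, i.e. q_H = (148 - (1/2)q_D).
Drake substitutes q_H(q_D) into its own profit: π_D = q_D(202 - (1/2)q_D - (148 - (1/2)q_D)/2) - 4q_D = (128 - (1/4)q_D)q_D - 4q_D.
Maximising: ∂π_D/∂q_D = 124 - (1/2)q_D = 0, giving q_D = 248.
Then q_H = (148 - (1/2)·248) = 24.
Total output Q = 272, so price P = 202 - (1/2)·272 = 66.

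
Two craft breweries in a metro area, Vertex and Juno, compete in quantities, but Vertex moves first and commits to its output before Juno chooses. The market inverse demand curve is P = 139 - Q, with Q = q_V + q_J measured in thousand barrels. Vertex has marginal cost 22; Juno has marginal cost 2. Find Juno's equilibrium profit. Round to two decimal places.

1958.06

The follower Juno best-responds to any q_V: π_J = (139 - Q)q_J - 2q_J.
Follower FOC: 137 - q_V - 2q_J = 0, so q_J(q_V) = (137 - q_V)/2.
Vertex substitutes q_J(q_V) into its own profit: π_V = q_V(139 - q_V - (137 - q_V)/2) - 22q_V = (141/2 - (1/2)q_V)q_V - 22q_V.
Leader FOC: 97/2 - q_V = 0, so q_V = 97/2.
Then q_J = (137 - 97/2)/2 = 177/4.
Price P = 139 - 371/4 = 185/4.
Juno's profit: (185/4 - 2)·(177/4) = 1958.0625.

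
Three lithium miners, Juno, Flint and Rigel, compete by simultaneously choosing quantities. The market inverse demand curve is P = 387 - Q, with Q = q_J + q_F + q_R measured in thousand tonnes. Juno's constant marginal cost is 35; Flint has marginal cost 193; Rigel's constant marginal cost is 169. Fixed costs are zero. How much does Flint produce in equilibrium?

Juno's profit: π_J = (387 - Q)q_J - (35q_J). Setting ∂π_J/∂q_J = 0: 352 - 2q_J - (q_F + q_R) = 0.
Flint's profit: π_F = (387 - Q)q_F - (193q_F). Setting ∂π_F/∂q_F = 0: 194 - 2q_F - (q_J + q_R) = 0.
Rigel's profit: π_R = (387 - Q)q_R - (169q_R). Setting ∂π_R/∂q_R = 0: 218 - 2q_R - (q_J + q_F) = 0.
Summing all 3 equations gives 764 − 4Q = 0, hence Q = 191.
Back-substituting: q_J = (352 − 191) = 161, q_F = (194 − 191) = 3, q_R = (218 − 191) = 27.

3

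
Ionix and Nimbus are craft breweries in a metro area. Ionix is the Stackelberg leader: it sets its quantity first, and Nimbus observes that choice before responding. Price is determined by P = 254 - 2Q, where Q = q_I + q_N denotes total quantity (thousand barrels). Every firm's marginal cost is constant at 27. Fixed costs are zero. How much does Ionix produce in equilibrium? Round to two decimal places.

Solve by backward induction. Given q_I, the follower Nimbus maximises π_N = (254 - 2q_I - 2q_N)q_N - 27q_N.
Follower FOC: 227 - 2q_I - 4q_N = 0, so q_N(q_I) = (227 - 2q_I)/4.
Ionix substitutes q_N(q_I) into its own profit: π_I = q_I(254 - 2q_I - (227 - 2q_I)/2) - 27q_I = (281/2 - q_I)q_I - 27q_I.
The leader's first-order condition 227/2 - 2q_I = 0 yields q_I = 227/4.
Then q_N = (227 - 2·(227/4))/4 = 227/8.

56.75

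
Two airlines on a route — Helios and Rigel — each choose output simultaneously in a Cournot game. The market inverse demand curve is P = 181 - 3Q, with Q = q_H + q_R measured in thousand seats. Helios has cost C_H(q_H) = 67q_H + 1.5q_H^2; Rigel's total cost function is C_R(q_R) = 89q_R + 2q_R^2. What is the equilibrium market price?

Helios's profit: π_H = (181 - 3Q)q_H - (67q_H + (3/2)q_H²). Setting ∂π_H/∂q_H = 0: 114 - 9q_H - 3(q_R) = 0.
Rigel's profit: π_R = (181 - 3Q)q_R - (89q_R + 2q_R²). Setting ∂π_R/∂q_R = 0: 92 - 10q_R - 3(q_H) = 0.
Rearranging gives the reaction functions q_H = (114 - 3q_R)/9 and q_R = (92 - 3q_H)/10.
Solving the pair: q_H = 32/3, q_R = 6.
Total output Q = 50/3, so price P = 181 - 3·(50/3) = 131.

131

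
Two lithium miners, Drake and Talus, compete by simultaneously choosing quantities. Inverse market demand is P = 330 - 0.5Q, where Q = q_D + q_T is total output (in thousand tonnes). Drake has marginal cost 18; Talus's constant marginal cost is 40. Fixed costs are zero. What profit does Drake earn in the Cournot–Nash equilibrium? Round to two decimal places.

24790.22

Drake's profit: π_D = (330 - 0.5Q)q_D - (18q_D). Setting ∂π_D/∂q_D = 0: 312 - q_D - (1/2)(q_T) = 0.
Talus's first-order condition: 290 - q_T - (1/2)(q_D) = 0.
Rearranging gives the reaction functions q_D = (312 - (1/2)q_T) and q_T = (290 - (1/2)q_D).
Substituting one into the other gives q_D = 668/3 and q_T = 536/3.
Price P = 330 - (1/2)·(1204/3) = 388/3.
Drake's profit: (388/3 - 18)·(668/3) = 24790.2222.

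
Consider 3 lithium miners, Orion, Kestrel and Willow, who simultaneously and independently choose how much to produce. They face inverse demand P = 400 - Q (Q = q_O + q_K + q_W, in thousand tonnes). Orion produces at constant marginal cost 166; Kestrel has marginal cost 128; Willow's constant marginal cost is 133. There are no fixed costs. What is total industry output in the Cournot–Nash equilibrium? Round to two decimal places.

193.25

Orion's profit: π_O = (400 - Q)q_O - (166q_O). Setting ∂π_O/∂q_O = 0: 234 - 2q_O - (q_K + q_W) = 0.
Kestrel's first-order condition: 272 - 2q_K - (q_O + q_W) = 0.
Willow's first-order condition: 267 - 2q_W - (q_O + q_K) = 0.
Adding the 3 conditions: 773 − 2Q − 2Q = 0, i.e. Q = 773/4.
Back-substituting: q_O = (234 − 773/4) = 163/4, q_K = (272 − 773/4) = 315/4, q_W = (267 − 773/4) = 295/4.
Total output Q = 163/4 + 315/4 + 295/4 = 773/4.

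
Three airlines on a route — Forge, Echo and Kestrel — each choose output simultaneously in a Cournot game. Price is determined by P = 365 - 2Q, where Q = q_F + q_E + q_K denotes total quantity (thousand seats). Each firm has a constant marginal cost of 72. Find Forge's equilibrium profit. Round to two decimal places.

2682.78

A representative firm's profit is π_i = q_i(365 - 2Q) - 72q_i.
First-order condition (treating rivals' output as given): 293 - 4q_i - 2·Σ_{j≠i} q_j = 0.
With identical firms every q_j equals q_i, so Σ_{j≠i} q_j = 2q_i and 293 = 8q_i, giving q_i = 293/8.
Price P = 365 - 2·(879/8) = 581/4.
Forge's profit: (581/4 - 72)·(293/8) = 2682.7813.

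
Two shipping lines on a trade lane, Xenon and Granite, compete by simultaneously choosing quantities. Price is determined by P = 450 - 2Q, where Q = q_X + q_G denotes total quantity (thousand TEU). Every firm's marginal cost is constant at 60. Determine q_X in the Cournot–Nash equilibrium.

A representative firm's profit is π_i = q_i(450 - 2Q) - 60q_i.
Setting ∂π_i/∂q_i = 0 with rivals' quantities fixed: 390 - 4q_i - 2q_j = 0.
By symmetry each firm produces the same amount; substituting q_j = q_i yields q_i = 390/6 = 65.

65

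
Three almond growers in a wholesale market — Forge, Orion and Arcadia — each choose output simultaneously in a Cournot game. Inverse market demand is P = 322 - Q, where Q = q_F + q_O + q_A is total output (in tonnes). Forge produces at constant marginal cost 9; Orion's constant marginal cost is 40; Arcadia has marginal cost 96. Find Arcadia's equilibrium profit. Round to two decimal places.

430.56

Forge's profit: π_F = (322 - Q)q_F - (9q_F). Setting ∂π_F/∂q_F = 0: 313 - 2q_F - (q_O + q_A) = 0.
Orion's first-order condition: 282 - 2q_O - (q_F + q_A) = 0.
Arcadia's profit: π_A = (322 - Q)q_A - (96q_A). Setting ∂π_A/∂q_A = 0: 226 - 2q_A - (q_F + q_O) = 0.
Adding the 3 first-order conditions: 821 − 4Q = 0, so Q = 821/4.
Back-substituting: q_F = (313 − 821/4) = 431/4, q_O = (282 − 821/4) = 307/4, q_A = (226 − 821/4) = 83/4.
Price P = 322 - 821/4 = 467/4.
Arcadia's profit: (467/4 - 96)·(83/4) = 430.5625.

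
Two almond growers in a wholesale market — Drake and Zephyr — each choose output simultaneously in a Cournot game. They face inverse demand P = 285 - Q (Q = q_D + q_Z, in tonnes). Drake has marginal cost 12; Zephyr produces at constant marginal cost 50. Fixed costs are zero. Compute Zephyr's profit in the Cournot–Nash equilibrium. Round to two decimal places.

4312.11

Drake's profit: π_D = (285 - Q)q_D - (12q_D). Setting ∂π_D/∂q_D = 0: 273 - 2q_D - (q_Z) = 0.
Zephyr's first-order condition: 235 - 2q_Z - (q_D) = 0.
Best responses: q_D = (273 - q_Z)/2, q_Z = (235 - q_D)/2.
Solving the pair: q_D = 311/3, q_Z = 197/3.
Price P = 285 - 508/3 = 347/3.
Zephyr's profit: (347/3 - 50)·(197/3) = 4312.1111.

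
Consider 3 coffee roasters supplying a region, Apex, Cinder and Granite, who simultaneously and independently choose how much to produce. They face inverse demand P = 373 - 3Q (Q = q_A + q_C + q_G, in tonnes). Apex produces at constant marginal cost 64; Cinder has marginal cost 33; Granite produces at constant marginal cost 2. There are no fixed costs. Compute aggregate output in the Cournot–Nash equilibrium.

85

Apex's profit: π_A = (373 - 3Q)q_A - (64q_A). Setting ∂π_A/∂q_A = 0: 309 - 6q_A - 3(q_C + q_G) = 0.
Cinder's profit: π_C = (373 - 3Q)q_C - (33q_C). Setting ∂π_C/∂q_C = 0: 340 - 6q_C - 3(q_A + q_G) = 0.
Granite's first-order condition: 371 - 6q_G - 3(q_A + q_C) = 0.
Summing all 3 equations gives 1020 − 12Q = 0, hence Q = 85.
Back-substituting: q_A = (309 − 255)/3 = 18, q_C = (340 − 255)/3 = 85/3, q_G = (371 − 255)/3 = 116/3.
Total output Q = 18 + 85/3 + 116/3 = 85.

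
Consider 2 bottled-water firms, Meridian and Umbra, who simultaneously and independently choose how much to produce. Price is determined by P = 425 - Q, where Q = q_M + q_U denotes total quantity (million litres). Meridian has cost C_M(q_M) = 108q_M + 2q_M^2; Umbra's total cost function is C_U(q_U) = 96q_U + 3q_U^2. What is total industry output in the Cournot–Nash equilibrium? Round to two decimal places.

Meridian's profit: π_M = (425 - Q)q_M - (108q_M + 2q_M²). Setting ∂π_M/∂q_M = 0: 317 - 6q_M - (q_U) = 0.
Umbra's profit: π_U = (425 - Q)q_U - (96q_U + 3q_U²). Setting ∂π_U/∂q_U = 0: 329 - 8q_U - (q_M) = 0.
Rearranging gives the reaction functions q_M = (317 - q_U)/6 and q_U = (329 - q_M)/8.
Substituting one into the other gives q_M = 46.9574 and q_U = 1657/47.
Total output Q = 46.9574 + 1657/47 = 82.2128.

82.21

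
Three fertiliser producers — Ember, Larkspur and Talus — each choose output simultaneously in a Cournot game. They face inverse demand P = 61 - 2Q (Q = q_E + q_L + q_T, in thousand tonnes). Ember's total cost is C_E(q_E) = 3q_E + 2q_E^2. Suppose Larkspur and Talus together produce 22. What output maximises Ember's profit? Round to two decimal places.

With rivals' combined output fixed at 22, Ember's profit is π_E = (61 - 2·22 - 2q_E)q_E - (3q_E + 2q_E²) = (17 - 2q_E)q_E - (3q_E + 2q_E²).
∂π_E/∂q_E = 14 - 8q_E = 0, so q_E = 7/4.

1.75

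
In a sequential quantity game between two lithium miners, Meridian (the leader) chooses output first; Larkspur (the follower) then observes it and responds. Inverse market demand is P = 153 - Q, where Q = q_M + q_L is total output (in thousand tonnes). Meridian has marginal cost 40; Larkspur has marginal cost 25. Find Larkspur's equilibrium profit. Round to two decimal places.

1560.25

Solve by backward induction. Given q_M, the follower Larkspur maximises π_L = (153 - q_M - q_L)q_L - 25q_L.
Setting the follower's marginal profit to zero, 128 - q_M - 2q_L = 0, i.e. q_L = (128 - q_M)/2.
The leader anticipates this reaction. Substituting into P = 153 - Q gives P = 89 - (1/2)q_M, so π_M = (89 - (1/2)q_M)q_M - 40q_M.
Maximising: ∂π_M/∂q_M = 49 - q_M = 0, giving q_M = 49.
Then q_L = (128 - 49)/2 = 79/2.
Price P = 153 - 177/2 = 129/2.
Larkspur's profit: (129/2 - 25)·(79/2) = 1560.2500.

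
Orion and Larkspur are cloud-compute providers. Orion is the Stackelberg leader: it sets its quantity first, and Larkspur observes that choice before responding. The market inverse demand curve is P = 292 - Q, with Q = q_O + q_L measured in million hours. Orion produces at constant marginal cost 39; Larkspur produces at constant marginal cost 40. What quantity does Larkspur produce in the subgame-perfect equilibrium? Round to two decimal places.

62.50

The follower Larkspur best-responds to any q_O: π_L = (292 - Q)q_L - 40q_L.
Setting the follower's marginal profit to zero, 252 - q_O - 2q_L = 0, i.e. q_L = (252 - q_O)/2.
The leader anticipates this reaction. Substituting into P = 292 - Q gives P = 166 - (1/2)q_O, so π_O = (166 - (1/2)q_O)q_O - 39q_O.
Maximising: ∂π_O/∂q_O = 127 - q_O = 0, giving q_O = 127.
Then q_L = (252 - 127)/2 = 125/2.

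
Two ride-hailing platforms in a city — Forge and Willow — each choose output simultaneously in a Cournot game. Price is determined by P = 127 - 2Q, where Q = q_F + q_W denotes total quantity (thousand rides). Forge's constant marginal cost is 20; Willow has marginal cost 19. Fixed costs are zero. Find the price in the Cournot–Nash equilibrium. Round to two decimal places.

Forge's profit: π_F = (127 - 2Q)q_F - (20q_F). Setting ∂π_F/∂q_F = 0: 107 - 4q_F - 2(q_W) = 0.
Willow's first-order condition: 108 - 4q_W - 2(q_F) = 0.
So q_F = (107 - 2q_W)/4 and q_W = (108 - 2q_F)/4.
Substituting one into the other gives q_F = 53/3 and q_W = 109/6.
Total output Q = 215/6, so price P = 127 - 2·(215/6) = 166/3.

55.33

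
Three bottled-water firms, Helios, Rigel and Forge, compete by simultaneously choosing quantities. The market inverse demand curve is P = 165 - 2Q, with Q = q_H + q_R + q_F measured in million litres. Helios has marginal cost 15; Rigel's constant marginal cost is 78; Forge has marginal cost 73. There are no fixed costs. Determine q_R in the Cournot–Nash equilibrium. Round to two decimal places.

Helios's profit: π_H = (165 - 2Q)q_H - (15q_H). Setting ∂π_H/∂q_H = 0: 150 - 4q_H - 2(q_R + q_F) = 0.
Rigel's profit: π_R = (165 - 2Q)q_R - (78q_R). Setting ∂π_R/∂q_R = 0: 87 - 4q_R - 2(q_H + q_F) = 0.
Forge's first-order condition: 92 - 4q_F - 2(q_H + q_R) = 0.
Adding the 3 first-order conditions: 329 − 8Q = 0, so Q = 329/8.
Back-substituting: q_H = (150 − 329/4)/2 = 271/8, q_R = (87 − 329/4)/2 = 19/8, q_F = (92 − 329/4)/2 = 39/8.

2.38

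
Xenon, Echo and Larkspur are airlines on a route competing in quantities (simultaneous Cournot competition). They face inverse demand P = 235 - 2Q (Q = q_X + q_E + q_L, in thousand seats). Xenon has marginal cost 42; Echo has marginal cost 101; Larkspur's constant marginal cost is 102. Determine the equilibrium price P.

Xenon's profit: π_X = (235 - 2Q)q_X - (42q_X). Setting ∂π_X/∂q_X = 0: 193 - 4q_X - 2(q_E + q_L) = 0.
Echo's profit: π_E = (235 - 2Q)q_E - (101q_E). Setting ∂π_E/∂q_E = 0: 134 - 4q_E - 2(q_X + q_L) = 0.
Larkspur's first-order condition: 133 - 4q_L - 2(q_X + q_E) = 0.
Adding the 3 first-order conditions: 460 − 8Q = 0, so Q = 115/2.
Back-substituting: q_X = (193 − 115)/2 = 39, q_E = (134 − 115)/2 = 19/2, q_L = (133 − 115)/2 = 9.
Total output Q = 115/2, so price P = 235 - 2·(115/2) = 120.

120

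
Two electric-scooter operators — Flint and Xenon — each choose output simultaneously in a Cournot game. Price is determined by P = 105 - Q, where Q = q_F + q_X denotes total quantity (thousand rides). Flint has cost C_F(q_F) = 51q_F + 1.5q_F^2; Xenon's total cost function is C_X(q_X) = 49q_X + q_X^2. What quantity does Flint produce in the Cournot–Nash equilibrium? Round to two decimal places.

Flint's profit: π_F = (105 - Q)q_F - (51q_F + (3/2)q_F²). Setting ∂π_F/∂q_F = 0: 54 - 5q_F - (q_X) = 0.
Xenon's first-order condition: 56 - 4q_X - (q_F) = 0.
Best responses: q_F = (54 - q_X)/5, q_X = (56 - q_F)/4.
Substituting one into the other gives q_F = 160/19 and q_X = 226/19.

8.42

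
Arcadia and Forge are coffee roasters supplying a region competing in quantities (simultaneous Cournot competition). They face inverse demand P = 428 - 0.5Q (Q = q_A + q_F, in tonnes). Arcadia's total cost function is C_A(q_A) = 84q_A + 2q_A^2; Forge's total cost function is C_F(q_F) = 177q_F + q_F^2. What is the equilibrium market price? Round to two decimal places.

360.56

Arcadia's profit: π_A = (428 - 0.5Q)q_A - (84q_A + 2q_A²). Setting ∂π_A/∂q_A = 0: 344 - 5q_A - (1/2)(q_F) = 0.
Forge's first-order condition: 251 - 3q_F - (1/2)(q_A) = 0.
Best responses: q_A = (344 - (1/2)q_F)/5, q_F = (251 - (1/2)q_A)/3.
Substituting one into the other gives q_A = 61.4576 and q_F = 73.4237.
Total output Q = 134.8814, so price P = 428 - (1/2)·134.8814 = 360.5593.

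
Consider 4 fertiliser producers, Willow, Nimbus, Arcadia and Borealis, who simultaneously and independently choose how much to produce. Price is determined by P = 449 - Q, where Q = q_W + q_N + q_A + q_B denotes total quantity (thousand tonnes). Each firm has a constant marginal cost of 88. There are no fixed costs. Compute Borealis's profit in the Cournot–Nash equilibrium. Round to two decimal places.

5212.84

Each firm earns π_i = (449 - Q)q_i - 88q_i.
Setting ∂π_i/∂q_i = 0 with rivals' quantities fixed: 361 - 2q_i - Σ_{j≠i} q_j = 0.
By symmetry each firm produces the same amount; substituting Σ_{j≠i} q_j = 3q_i yields q_i = 361/5.
Price P = 449 - 1444/5 = 801/5.
Borealis's profit: (801/5 - 88)·(361/5) = 5212.8400.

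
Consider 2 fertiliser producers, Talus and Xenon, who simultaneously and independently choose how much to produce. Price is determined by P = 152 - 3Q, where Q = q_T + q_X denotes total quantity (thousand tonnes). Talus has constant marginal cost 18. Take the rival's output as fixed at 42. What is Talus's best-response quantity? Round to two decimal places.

With the rival's output fixed at 42, Talus's profit is π_T = (152 - 3·42 - 3q_T)q_T - (18q_T) = (26 - 3q_T)q_T - (18q_T).
∂π_T/∂q_T = 8 - 6q_T = 0, so q_T = 4/3.

1.33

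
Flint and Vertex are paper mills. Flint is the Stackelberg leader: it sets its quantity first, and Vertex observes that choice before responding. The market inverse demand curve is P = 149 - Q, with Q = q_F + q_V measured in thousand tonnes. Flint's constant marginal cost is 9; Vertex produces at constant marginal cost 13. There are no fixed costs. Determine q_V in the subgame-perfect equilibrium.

The follower Vertex best-responds to any q_F: π_V = (149 - Q)q_V - 13q_V.
Follower FOC: 136 - q_F - 2q_V = 0, so q_V(q_F) = (136 - q_F)/2.
The leader anticipates this reaction. Substituting into P = 149 - Q gives P = 81 - (1/2)q_F, so π_F = (81 - (1/2)q_F)q_F - 9q_F.
Leader FOC: 72 - q_F = 0, so q_F = 72.
Then q_V = (136 - 72)/2 = 32.

32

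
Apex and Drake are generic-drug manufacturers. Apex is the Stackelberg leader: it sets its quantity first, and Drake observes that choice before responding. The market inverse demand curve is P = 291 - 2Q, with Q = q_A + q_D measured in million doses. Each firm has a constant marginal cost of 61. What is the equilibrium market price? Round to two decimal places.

Solve by backward induction. Given q_A, the follower Drake maximises π_D = (291 - 2q_A - 2q_D)q_D - 61q_D.
∂π_D/∂q_D = 230 - 2q_A - 4q_D = 0 gives the reaction function q_D = (230 - 2q_A)/4.
Apex substitutes q_D(q_A) into its own profit: π_A = q_A(291 - 2q_A - (230 - 2q_A)/2) - 61q_A = (176 - q_A)q_A - 61q_A.
Maximising: ∂π_A/∂q_A = 115 - 2q_A = 0, giving q_A = 115/2.
Then q_D = (230 - 2·(115/2))/4 = 115/4.
Total output Q = 345/4, so price P = 291 - 2·(345/4) = 237/2.

118.50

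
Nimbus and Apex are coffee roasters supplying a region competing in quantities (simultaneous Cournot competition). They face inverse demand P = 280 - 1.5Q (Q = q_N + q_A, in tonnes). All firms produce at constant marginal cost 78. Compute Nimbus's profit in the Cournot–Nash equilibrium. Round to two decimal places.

3022.52

Each firm earns π_i = (280 - 1.5Q)q_i - 78q_i.
First-order condition (treating rivals' output as given): 202 - 3q_i - (3/2)q_j = 0.
With identical firms every q_j equals q_i, so q_j = q_i and 202 = (9/2)q_i, giving q_i = 404/9.
Price P = 280 - (3/2)·(808/9) = 436/3.
Nimbus's profit: (436/3 - 78)·(404/9) = 3022.5185.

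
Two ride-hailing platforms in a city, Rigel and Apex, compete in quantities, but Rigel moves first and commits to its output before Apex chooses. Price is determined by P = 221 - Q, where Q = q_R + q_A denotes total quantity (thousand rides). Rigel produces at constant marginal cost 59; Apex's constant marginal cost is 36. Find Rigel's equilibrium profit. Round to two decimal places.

The follower Apex best-responds to any q_R: π_A = (221 - Q)q_A - 36q_A.
Setting the follower's marginal profit to zero, 185 - q_R - 2q_A = 0, i.e. q_A = (185 - q_R)/2.
The leader anticipates this reaction. Substituting into P = 221 - Q gives P = 257/2 - (1/2)q_R, so π_R = (257/2 - (1/2)q_R)q_R - 59q_R.
Leader FOC: 139/2 - q_R = 0, so q_R = 139/2.
Then q_A = (185 - 139/2)/2 = 231/4.
Price P = 221 - 509/4 = 375/4.
Rigel's profit: (375/4 - 59)·(139/2) = 2415.1250.

2415.13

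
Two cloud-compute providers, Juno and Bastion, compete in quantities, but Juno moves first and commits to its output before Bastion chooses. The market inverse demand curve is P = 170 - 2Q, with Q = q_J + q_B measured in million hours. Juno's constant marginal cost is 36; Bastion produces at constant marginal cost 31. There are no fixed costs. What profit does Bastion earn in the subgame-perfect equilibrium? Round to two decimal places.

The follower Bastion best-responds to any q_J: π_B = (170 - 2Q)q_B - 31q_B.
Follower FOC: 139 - 2q_J - 4q_B = 0, so q_B(q_J) = (139 - 2q_J)/4.
The leader anticipates this reaction. Substituting into P = 170 - 2Q gives P = 201/2 - q_J, so π_J = (201/2 - q_J)q_J - 36q_J.
Leader FOC: 129/2 - 2q_J = 0, so q_J = 129/4.
Then q_B = (139 - 2·(129/4))/4 = 149/8.
Price P = 170 - 2·(407/8) = 273/4.
Bastion's profit: (273/4 - 31)·(149/8) = 693.7813.

693.78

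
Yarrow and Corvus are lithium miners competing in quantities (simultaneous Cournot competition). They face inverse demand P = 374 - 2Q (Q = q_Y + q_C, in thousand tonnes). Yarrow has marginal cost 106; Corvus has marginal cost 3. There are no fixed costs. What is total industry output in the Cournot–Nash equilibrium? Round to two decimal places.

106.50

Yarrow's profit: π_Y = (374 - 2Q)q_Y - (106q_Y). Setting ∂π_Y/∂q_Y = 0: 268 - 4q_Y - 2(q_C) = 0.
Corvus's profit: π_C = (374 - 2Q)q_C - (3q_C). Setting ∂π_C/∂q_C = 0: 371 - 4q_C - 2(q_Y) = 0.
So q_Y = (268 - 2q_C)/4 and q_C = (371 - 2q_Y)/4.
Substituting one into the other gives q_Y = 55/2 and q_C = 79.
Total output Q = 55/2 + 79 = 213/2.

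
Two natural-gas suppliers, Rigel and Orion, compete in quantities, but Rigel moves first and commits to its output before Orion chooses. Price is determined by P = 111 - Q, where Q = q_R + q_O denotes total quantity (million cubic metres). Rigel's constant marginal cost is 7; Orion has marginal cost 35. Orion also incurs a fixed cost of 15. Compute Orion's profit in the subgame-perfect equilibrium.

10

Solve by backward induction. Given q_R, the follower Orion maximises π_O = (111 - q_R - q_O)q_O - 35q_O.
Follower FOC: 76 - q_R - 2q_O = 0, so q_O(q_R) = (76 - q_R)/2.
Rigel substitutes q_O(q_R) into its own profit: π_R = q_R(111 - q_R - (76 - q_R)/2) - 7q_R = (73 - (1/2)q_R)q_R - 7q_R.
Maximising: ∂π_R/∂q_R = 66 - q_R = 0, giving q_R = 66.
Then q_O = (76 - 66)/2 = 5.
Price P = 111 - 71 = 40.
Orion's profit: (40 - 35)·5 - 15 = 10.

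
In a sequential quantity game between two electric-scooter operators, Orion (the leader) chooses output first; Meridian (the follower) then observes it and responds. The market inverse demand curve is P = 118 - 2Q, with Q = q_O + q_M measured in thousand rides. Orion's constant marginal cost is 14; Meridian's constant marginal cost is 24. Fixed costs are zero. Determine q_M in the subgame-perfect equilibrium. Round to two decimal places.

9.25

The follower Meridian best-responds to any q_O: π_M = (118 - 2Q)q_M - 24q_M.
Follower FOC: 94 - 2q_O - 4q_M = 0, so q_M(q_O) = (94 - 2q_O)/4.
The leader anticipates this reaction. Substituting into P = 118 - 2Q gives P = 71 - q_O, so π_O = (71 - q_O)q_O - 14q_O.
Leader FOC: 57 - 2q_O = 0, so q_O = 57/2.
Then q_M = (94 - 2·(57/2))/4 = 37/4.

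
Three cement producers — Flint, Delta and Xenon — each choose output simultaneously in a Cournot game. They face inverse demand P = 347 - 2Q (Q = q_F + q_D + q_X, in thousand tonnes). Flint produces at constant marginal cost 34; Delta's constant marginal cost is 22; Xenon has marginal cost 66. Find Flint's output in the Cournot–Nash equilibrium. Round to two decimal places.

Flint's profit: π_F = (347 - 2Q)q_F - (34q_F). Setting ∂π_F/∂q_F = 0: 313 - 4q_F - 2(q_D + q_X) = 0.
Delta's first-order condition: 325 - 4q_D - 2(q_F + q_X) = 0.
Xenon's profit: π_X = (347 - 2Q)q_X - (66q_X). Setting ∂π_X/∂q_X = 0: 281 - 4q_X - 2(q_F + q_D) = 0.
Adding the 3 first-order conditions: 919 − 8Q = 0, so Q = 919/8.
Back-substituting: q_F = (313 − 919/4)/2 = 333/8, q_D = (325 − 919/4)/2 = 381/8, q_X = (281 − 919/4)/2 = 205/8.

41.63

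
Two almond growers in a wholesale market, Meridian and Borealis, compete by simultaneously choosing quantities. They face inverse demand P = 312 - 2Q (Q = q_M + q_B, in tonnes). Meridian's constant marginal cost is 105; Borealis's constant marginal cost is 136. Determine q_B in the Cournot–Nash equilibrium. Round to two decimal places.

Meridian's profit: π_M = (312 - 2Q)q_M - (105q_M). Setting ∂π_M/∂q_M = 0: 207 - 4q_M - 2(q_B) = 0.
Borealis's profit: π_B = (312 - 2Q)q_B - (136q_B). Setting ∂π_B/∂q_B = 0: 176 - 4q_B - 2(q_M) = 0.
Rearranging gives the reaction functions q_M = (207 - 2q_B)/4 and q_B = (176 - 2q_M)/4.
Substituting one into the other gives q_M = 119/3 and q_B = 145/6.

24.17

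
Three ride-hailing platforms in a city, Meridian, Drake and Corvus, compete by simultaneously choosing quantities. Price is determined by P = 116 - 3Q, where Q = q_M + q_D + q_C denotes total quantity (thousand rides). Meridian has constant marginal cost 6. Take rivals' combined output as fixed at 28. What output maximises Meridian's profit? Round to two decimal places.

With rivals' combined output fixed at 28, Meridian's profit is π_M = (116 - 3·28 - 3q_M)q_M - (6q_M) = (32 - 3q_M)q_M - (6q_M).
∂π_M/∂q_M = 26 - 6q_M = 0, so q_M = 13/3.

4.33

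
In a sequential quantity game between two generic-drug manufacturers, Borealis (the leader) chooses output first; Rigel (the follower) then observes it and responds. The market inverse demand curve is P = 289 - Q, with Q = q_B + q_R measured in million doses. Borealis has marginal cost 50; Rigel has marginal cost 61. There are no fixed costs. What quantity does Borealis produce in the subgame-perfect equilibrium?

125

The follower Rigel best-responds to any q_B: π_R = (289 - Q)q_R - 61q_R.
Follower FOC: 228 - q_B - 2q_R = 0, so q_R(q_B) = (228 - q_B)/2.
The leader anticipates this reaction. Substituting into P = 289 - Q gives P = 175 - (1/2)q_B, so π_B = (175 - (1/2)q_B)q_B - 50q_B.
Maximising: ∂π_B/∂q_B = 125 - q_B = 0, giving q_B = 125.
Then q_R = (228 - 125)/2 = 103/2.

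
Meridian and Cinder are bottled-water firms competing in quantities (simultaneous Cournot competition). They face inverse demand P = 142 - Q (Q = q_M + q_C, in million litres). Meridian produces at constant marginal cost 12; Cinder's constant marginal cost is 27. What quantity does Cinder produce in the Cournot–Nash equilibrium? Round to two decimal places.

Meridian's profit: π_M = (142 - Q)q_M - (12q_M). Setting ∂π_M/∂q_M = 0: 130 - 2q_M - (q_C) = 0.
Cinder's first-order condition: 115 - 2q_C - (q_M) = 0.
So q_M = (130 - q_C)/2 and q_C = (115 - q_M)/2.
Substituting one into the other gives q_M = 145/3 and q_C = 100/3.

33.33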